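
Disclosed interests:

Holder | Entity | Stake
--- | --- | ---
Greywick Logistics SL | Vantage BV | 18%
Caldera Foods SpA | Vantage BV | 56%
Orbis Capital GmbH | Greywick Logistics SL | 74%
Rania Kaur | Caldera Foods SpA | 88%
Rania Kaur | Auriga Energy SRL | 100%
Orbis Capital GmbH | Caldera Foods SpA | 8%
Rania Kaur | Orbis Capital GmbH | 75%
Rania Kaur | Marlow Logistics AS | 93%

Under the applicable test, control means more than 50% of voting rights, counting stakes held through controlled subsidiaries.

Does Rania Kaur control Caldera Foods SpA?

Yes

Rania holds 75% of Orbis, so Rania controls Orbis.
Rania and Orbis together hold 88% + 8% = 96% of Caldera, so Rania controls Caldera.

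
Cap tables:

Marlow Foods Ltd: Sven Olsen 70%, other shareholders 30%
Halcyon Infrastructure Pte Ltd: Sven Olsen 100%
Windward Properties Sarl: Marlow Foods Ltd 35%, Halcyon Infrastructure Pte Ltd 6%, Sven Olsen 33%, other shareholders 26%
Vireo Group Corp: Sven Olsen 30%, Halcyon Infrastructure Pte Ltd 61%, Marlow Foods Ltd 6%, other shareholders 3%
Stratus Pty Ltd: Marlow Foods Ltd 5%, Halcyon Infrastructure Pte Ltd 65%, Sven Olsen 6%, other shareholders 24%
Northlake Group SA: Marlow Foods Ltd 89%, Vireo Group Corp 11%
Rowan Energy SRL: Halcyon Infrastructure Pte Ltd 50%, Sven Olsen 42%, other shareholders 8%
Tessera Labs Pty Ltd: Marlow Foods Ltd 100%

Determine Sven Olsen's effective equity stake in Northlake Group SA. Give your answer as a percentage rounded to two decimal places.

72.77%

Sven reaches Northlake along 4 paths.
Via Marlow: 70% × 89% = 62.3%.
Via Vireo: 30% × 11% = 3.3%.
Via Halcyon → Vireo: 100% × 61% × 11% = 6.71%.
Via Marlow → Vireo: 70% × 6% × 11% = 0.462%.
Total: 62.3% + 3.3% + 6.71% + 0.462% = 72.772%.
Rounded: 72.77%.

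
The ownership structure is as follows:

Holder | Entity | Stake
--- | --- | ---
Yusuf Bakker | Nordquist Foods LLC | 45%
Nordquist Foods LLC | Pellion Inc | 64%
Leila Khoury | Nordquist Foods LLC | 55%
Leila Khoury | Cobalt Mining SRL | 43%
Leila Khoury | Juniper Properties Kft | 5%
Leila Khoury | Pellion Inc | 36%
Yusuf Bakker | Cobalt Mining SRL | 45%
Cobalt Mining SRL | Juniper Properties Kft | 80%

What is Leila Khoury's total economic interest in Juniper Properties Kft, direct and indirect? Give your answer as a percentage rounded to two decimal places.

Leila reaches Juniper along 2 paths.
Direct stake: 5% = 5%.
Via Cobalt: 43% × 80% = 34.4%.
Total: 5% + 34.4% = 39.4%.
Rounded: 39.40%.

39.40%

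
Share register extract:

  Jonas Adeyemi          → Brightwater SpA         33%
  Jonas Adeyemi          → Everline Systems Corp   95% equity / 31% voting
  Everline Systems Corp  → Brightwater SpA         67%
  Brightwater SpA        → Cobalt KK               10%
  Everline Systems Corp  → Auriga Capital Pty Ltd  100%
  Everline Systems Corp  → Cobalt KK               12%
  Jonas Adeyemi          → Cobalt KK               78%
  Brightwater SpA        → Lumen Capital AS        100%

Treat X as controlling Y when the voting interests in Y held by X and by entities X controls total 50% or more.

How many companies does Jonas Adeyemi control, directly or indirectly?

1

Jonas holds 78% of Cobalt, so Jonas controls Cobalt.
No other company's threshold is met.
Jonas controls 1 company.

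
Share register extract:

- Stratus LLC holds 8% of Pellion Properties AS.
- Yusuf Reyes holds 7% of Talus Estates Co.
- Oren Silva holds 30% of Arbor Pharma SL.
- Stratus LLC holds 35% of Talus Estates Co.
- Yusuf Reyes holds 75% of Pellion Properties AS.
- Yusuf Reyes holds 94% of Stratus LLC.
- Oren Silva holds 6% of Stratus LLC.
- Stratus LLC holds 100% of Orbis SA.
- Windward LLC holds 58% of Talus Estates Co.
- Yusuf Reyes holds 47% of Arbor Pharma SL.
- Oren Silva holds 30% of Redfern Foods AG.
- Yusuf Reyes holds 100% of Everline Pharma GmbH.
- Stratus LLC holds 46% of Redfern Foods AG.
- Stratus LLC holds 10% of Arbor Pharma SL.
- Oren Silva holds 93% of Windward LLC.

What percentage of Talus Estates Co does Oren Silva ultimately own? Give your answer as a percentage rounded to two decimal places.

56.04%

Oren reaches Talus along 2 paths.
Via Stratus: 6% × 35% = 2.1%.
Via Windward: 93% × 58% = 53.94%.
Total: 2.1% + 53.94% = 56.04%.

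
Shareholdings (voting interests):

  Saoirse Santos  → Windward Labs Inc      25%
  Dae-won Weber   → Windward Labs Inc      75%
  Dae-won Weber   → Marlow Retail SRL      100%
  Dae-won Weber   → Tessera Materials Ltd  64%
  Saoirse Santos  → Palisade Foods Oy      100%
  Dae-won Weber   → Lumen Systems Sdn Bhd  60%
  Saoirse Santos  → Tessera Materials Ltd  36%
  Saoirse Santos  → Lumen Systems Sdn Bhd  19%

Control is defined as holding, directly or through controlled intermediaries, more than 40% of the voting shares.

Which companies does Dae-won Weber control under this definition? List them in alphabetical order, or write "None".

Lumen Systems Sdn Bhd, Marlow Retail SRL, Tessera Materials Ltd, Windward Labs Inc

Dae-won holds 60% of Lumen, so Dae-won controls Lumen.
Dae-won holds 75% of Windward, so Dae-won controls Windward.
Dae-won holds 100% of Marlow, so Dae-won controls Marlow.
Dae-won holds 64% of Tessera, so Dae-won controls Tessera.
No other company's threshold is met.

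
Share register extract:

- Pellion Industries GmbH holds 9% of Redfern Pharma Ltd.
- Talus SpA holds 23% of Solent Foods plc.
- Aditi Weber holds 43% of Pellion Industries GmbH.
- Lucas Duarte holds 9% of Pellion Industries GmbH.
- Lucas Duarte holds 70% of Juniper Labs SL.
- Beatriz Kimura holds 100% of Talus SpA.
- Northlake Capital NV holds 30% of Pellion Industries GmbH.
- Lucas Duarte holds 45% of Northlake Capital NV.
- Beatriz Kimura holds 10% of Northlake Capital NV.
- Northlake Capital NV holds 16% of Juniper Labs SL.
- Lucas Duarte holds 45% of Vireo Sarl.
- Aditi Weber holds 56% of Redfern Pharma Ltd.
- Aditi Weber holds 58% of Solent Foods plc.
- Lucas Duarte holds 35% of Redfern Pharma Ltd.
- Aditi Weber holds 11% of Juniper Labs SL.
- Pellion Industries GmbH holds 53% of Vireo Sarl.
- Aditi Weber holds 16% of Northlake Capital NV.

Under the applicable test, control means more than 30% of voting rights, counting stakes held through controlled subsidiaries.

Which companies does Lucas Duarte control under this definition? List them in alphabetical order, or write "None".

Juniper Labs SL, Northlake Capital NV, Pellion Industries GmbH, Redfern Pharma Ltd, Vireo Sarl

Lucas holds 45% of Northlake, so Lucas controls Northlake.
Lucas and Northlake together hold 9% + 30% = 39% of Pellion, so Lucas controls Pellion.
Lucas and Northlake together hold 70% + 16% = 86% of Juniper, so Lucas controls Juniper.
Lucas and Pellion together hold 45% + 53% = 98% of Vireo, so Lucas controls Vireo.
Pellion and Lucas together hold 9% + 35% = 44% of Redfern, so Lucas controls Redfern.
No other company's threshold is met.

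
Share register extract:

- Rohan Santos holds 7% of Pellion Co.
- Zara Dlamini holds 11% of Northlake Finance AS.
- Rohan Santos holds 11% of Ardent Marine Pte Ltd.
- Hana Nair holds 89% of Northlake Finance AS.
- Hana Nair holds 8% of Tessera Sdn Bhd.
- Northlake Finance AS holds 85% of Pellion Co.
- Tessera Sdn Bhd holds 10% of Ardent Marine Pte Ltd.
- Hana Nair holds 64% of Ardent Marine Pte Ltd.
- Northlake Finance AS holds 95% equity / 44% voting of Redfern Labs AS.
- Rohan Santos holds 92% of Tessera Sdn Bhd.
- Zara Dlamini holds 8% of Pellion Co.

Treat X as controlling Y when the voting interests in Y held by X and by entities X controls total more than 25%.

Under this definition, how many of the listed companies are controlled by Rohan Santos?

Rohan holds 92% of Tessera, so Rohan controls Tessera.
No other company's threshold is met.
Rohan controls 1 company.

1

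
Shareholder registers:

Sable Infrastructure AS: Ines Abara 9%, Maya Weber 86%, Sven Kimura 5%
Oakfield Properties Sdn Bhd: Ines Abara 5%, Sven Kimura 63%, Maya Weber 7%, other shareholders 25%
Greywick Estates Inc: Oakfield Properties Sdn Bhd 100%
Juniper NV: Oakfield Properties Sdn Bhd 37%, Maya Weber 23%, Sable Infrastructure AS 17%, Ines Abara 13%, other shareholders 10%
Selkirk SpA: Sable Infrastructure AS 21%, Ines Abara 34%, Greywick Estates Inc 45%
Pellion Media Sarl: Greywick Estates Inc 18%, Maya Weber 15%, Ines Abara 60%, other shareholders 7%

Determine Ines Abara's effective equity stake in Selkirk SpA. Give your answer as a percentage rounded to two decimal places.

38.14%

Ines reaches Selkirk along 3 paths.
Via Sable: 9% × 21% = 1.89%.
Direct stake: 34% = 34%.
Via Oakfield → Greywick: 5% × 100% × 45% = 2.25%.
Total: 1.89% + 34% + 2.25% = 38.14%.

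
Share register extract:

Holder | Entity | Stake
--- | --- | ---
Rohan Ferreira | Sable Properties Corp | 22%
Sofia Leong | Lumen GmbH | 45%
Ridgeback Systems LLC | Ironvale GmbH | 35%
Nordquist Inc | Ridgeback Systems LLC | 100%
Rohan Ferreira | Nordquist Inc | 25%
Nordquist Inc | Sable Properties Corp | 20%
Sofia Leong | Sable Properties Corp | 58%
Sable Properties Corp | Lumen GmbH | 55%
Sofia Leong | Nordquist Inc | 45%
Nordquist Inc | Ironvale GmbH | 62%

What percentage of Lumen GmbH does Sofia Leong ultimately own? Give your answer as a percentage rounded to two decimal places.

Sofia reaches Lumen along 3 paths.
Direct stake: 45% = 45%.
Via Nordquist → Sable: 45% × 20% × 55% = 4.95%.
Via Sable: 58% × 55% = 31.9%.
Total: 45% + 4.95% + 31.9% = 81.85%.

81.85%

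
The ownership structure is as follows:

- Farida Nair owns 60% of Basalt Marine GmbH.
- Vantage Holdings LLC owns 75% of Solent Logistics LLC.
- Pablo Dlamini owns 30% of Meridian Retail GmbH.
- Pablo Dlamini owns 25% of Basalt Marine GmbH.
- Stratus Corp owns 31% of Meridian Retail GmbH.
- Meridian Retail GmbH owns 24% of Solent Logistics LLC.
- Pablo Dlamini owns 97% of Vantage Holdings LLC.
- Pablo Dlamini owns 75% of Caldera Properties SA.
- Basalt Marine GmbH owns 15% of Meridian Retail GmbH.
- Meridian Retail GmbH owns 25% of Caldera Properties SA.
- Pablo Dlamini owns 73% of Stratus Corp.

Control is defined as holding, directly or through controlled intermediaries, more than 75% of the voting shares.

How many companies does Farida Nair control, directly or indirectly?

0

Farida's largest direct stake is 60% in Basalt, which does not meet the threshold.
Farida controls 0 companies.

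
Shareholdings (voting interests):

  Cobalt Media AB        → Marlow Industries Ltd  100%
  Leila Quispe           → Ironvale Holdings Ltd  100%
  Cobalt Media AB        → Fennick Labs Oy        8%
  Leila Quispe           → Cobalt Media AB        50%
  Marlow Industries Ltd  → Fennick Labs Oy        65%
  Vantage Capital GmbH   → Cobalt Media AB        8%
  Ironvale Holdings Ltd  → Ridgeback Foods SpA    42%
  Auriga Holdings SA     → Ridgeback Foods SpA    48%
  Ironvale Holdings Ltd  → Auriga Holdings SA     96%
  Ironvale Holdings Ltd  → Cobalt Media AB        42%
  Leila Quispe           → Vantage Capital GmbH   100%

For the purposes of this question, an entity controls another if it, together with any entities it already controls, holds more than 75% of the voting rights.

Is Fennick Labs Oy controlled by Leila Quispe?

No

Leila holds 100% of Ironvale, so Leila controls Ironvale.
Leila holds 100% of Vantage, so Leila controls Vantage.
Vantage and Leila and Ironvale together hold 8% + 50% + 42% = 100% of Cobalt, so Leila controls Cobalt.
Ironvale holds 96% of Auriga, so Leila controls Auriga.
Cobalt holds 100% of Marlow, so Leila controls Marlow.
Auriga and Ironvale together hold 48% + 42% = 90% of Ridgeback, so Leila controls Ridgeback.
In Fennick, Leila's side holds only 8% + 65% = 73%, not > 75%.
So Leila does not control Fennick.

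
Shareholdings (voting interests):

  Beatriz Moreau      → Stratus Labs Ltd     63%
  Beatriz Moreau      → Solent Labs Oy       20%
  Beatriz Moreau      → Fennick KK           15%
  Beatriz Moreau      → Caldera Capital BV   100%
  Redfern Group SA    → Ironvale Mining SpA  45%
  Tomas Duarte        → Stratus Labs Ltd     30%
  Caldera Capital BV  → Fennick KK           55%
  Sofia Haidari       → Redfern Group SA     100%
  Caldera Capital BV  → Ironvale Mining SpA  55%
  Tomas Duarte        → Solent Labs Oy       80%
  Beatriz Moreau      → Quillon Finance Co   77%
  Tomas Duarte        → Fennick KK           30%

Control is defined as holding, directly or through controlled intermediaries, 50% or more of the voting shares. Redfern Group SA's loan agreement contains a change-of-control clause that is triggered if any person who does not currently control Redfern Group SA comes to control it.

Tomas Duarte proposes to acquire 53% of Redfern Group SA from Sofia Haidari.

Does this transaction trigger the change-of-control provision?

Yes

The purchase adds only to Tomas's holdings (Sofia's stake shrinks), so Tomas is the only person who could newly come to control Redfern.
Tomas holds 80% of Solent, so Tomas controls Solent.
Neither Tomas nor any entity Tomas controls holds any voting interest in Redfern.
So before the transaction, Tomas does not control Redfern.
After the purchase, Tomas holds 53% of Redfern directly, and Sofia's stake falls to 47%.
Tomas holds 53% of Redfern, so Tomas controls Redfern.
Tomas did not control Redfern before and does after, so the clause is triggered.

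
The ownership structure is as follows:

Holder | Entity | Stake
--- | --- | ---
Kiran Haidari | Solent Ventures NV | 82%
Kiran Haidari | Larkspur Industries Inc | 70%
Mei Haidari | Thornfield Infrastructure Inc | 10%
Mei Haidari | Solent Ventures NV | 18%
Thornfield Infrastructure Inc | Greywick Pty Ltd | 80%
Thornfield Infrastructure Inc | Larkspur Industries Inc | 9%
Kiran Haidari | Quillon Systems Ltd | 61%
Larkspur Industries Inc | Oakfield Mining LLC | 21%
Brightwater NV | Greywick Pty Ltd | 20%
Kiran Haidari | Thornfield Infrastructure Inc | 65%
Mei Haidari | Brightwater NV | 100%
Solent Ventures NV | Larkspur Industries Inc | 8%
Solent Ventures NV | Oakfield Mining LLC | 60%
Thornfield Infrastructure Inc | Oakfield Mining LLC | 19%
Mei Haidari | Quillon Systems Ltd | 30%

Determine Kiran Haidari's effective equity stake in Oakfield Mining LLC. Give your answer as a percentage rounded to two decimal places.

Kiran reaches Oakfield along 5 paths.
Via Thornfield: 65% × 19% = 12.35%.
Via Larkspur: 70% × 21% = 14.7%.
Via Solent → Larkspur: 82% × 8% × 21% = 1.3776%.
Via Thornfield → Larkspur: 65% × 9% × 21% = 1.2285%.
Via Solent: 82% × 60% = 49.2%.
Total: 12.35% + 14.7% + 1.3776% + 1.2285% + 49.2% = 78.8561%.
Rounded: 78.86%.

78.86%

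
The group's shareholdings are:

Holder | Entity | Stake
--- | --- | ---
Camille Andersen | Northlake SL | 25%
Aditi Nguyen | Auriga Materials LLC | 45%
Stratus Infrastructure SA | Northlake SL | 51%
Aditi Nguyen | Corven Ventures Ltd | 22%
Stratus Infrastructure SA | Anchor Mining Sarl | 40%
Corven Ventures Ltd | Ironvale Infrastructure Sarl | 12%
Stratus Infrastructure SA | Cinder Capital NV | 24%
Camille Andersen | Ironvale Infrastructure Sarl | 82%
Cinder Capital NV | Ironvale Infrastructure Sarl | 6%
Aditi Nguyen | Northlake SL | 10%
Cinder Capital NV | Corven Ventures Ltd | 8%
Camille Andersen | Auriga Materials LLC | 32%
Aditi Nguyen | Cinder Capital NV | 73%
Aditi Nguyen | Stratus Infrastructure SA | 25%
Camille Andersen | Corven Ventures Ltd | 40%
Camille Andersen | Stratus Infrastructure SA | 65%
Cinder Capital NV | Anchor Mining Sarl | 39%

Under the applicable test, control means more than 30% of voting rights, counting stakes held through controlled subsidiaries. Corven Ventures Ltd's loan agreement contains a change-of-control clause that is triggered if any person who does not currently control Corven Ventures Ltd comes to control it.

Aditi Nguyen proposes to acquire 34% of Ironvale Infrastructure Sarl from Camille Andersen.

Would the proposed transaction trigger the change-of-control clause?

The purchase adds only to Aditi's holdings (Camille's stake shrinks), so Aditi is the only person who could newly come to control Corven.
Aditi holds 45% of Auriga, so Aditi controls Auriga.
Aditi holds 73% of Cinder, so Aditi controls Cinder.
Cinder holds 39% of Anchor, so Aditi controls Anchor.
In Corven, Aditi's side holds only 8% + 22% = 30%, not > 30%.
So before the transaction, Aditi does not control Corven.
After the purchase, Aditi holds 34% of Ironvale directly, and Camille's stake falls to 48%.
Cinder and Aditi together hold 6% + 34% = 40% of Ironvale, so Aditi controls Ironvale.
After the transaction, Aditi's side holds 8% + 22% = 30% of Corven, not > 30%, so Aditi still does not control Corven.
No new person acquires control, so the clause is not triggered.

No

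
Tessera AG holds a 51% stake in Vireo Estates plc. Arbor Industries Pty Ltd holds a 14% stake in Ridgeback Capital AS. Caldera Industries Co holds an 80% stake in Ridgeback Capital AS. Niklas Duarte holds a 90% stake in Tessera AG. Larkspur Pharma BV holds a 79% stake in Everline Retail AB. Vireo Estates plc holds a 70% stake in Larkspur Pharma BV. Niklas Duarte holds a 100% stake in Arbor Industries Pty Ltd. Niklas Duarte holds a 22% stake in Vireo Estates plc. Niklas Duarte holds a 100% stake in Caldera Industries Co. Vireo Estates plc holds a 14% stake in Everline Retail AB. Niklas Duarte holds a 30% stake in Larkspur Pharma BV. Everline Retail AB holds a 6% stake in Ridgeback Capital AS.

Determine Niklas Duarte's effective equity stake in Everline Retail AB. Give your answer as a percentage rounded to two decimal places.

70.75%

Niklas reaches Everline along 5 paths.
Via Larkspur: 30% × 79% = 23.7%.
Via Vireo → Larkspur: 22% × 70% × 79% = 12.166%.
Via Tessera → Vireo → Larkspur: 90% × 51% × 70% × 79% = 25.3827%.
Via Vireo: 22% × 14% = 3.08%.
Via Tessera → Vireo: 90% × 51% × 14% = 6.426%.
Total: 23.7% + 12.166% + 25.3827% + 3.08% + 6.426% = 70.7547%.
Rounded: 70.75%.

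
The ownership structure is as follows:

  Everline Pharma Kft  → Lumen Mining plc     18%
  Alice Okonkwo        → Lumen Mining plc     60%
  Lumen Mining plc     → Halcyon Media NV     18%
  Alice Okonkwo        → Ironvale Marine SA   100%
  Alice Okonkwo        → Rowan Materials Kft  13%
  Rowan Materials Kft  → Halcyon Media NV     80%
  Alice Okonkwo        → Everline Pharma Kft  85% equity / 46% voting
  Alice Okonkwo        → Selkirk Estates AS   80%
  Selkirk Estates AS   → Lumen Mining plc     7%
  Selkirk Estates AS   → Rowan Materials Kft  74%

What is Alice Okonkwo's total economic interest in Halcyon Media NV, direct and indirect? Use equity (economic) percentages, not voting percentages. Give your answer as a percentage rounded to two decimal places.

72.32%

Alice reaches Halcyon along 5 paths.
Via Everline → Lumen: 85% × 18% × 18% = 2.754%.
Via Lumen: 60% × 18% = 10.8%.
Via Selkirk → Lumen: 80% × 7% × 18% = 1.008%.
Via Rowan: 13% × 80% = 10.4%.
Via Selkirk → Rowan: 80% × 74% × 80% = 47.36%.
Total: 2.754% + 10.8% + 1.008% + 10.4% + 47.36% = 72.322%.
Rounded: 72.32%.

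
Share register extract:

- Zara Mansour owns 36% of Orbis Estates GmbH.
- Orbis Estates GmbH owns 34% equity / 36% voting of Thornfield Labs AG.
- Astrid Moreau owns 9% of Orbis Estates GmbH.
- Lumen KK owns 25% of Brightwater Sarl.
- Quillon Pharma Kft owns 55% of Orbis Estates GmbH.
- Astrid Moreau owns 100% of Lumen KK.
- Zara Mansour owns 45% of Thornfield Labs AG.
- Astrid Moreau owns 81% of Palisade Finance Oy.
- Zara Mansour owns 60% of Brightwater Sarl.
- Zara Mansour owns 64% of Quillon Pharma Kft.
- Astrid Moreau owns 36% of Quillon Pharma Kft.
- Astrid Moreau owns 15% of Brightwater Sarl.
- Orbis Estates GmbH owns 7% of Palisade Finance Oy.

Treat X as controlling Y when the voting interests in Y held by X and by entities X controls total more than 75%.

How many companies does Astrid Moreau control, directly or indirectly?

Astrid holds 100% of Lumen, so Astrid controls Lumen.
Astrid holds 81% of Palisade, so Astrid controls Palisade.
No other company's threshold is met.
Astrid controls 2 companies.

2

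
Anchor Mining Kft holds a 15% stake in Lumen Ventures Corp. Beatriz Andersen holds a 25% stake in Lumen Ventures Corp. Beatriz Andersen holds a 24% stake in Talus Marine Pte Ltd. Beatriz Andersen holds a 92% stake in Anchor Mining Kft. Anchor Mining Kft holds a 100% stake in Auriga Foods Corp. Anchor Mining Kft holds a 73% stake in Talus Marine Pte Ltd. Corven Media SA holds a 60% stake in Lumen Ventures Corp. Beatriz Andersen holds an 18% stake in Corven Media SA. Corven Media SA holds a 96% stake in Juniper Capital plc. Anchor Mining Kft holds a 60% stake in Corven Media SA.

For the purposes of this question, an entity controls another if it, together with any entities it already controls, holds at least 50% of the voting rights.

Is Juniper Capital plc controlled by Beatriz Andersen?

Beatriz holds 92% of Anchor, so Beatriz controls Anchor.
Anchor and Beatriz together hold 60% + 18% = 78% of Corven, so Beatriz controls Corven.
Corven holds 96% of Juniper, so Beatriz controls Juniper.

Yes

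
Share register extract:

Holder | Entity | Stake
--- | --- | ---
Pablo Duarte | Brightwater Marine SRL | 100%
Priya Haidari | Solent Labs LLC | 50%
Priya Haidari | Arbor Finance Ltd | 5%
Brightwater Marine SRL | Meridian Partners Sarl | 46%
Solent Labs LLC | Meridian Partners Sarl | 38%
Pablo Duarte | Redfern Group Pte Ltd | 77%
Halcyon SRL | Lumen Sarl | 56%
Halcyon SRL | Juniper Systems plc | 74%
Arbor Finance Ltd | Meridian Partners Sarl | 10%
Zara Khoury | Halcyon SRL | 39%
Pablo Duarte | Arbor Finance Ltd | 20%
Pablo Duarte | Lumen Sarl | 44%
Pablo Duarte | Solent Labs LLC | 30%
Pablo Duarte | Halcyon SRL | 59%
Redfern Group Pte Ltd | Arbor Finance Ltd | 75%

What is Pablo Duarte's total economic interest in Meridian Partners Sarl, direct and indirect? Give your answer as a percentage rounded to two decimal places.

Pablo reaches Meridian along 4 paths.
Via Redfern → Arbor: 77% × 75% × 10% = 5.775%.
Via Arbor: 20% × 10% = 2%.
Via Brightwater: 100% × 46% = 46%.
Via Solent: 30% × 38% = 11.4%.
Total: 5.775% + 2% + 46% + 11.4% = 65.175%.
Rounded: 65.18%.

65.18%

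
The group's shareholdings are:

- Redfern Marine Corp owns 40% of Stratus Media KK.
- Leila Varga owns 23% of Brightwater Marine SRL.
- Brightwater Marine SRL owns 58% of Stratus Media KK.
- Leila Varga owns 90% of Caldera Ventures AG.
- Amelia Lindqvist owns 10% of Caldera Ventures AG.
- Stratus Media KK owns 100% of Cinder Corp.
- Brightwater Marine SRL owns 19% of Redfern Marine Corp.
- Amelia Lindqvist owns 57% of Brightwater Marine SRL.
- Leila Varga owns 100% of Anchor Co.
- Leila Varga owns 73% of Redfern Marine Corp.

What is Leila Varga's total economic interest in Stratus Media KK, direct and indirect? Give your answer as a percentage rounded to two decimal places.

Leila reaches Stratus along 3 paths.
Via Brightwater → Redfern: 23% × 19% × 40% = 1.748%.
Via Redfern: 73% × 40% = 29.2%.
Via Brightwater: 23% × 58% = 13.34%.
Total: 1.748% + 29.2% + 13.34% = 44.288%.
Rounded: 44.29%.

44.29%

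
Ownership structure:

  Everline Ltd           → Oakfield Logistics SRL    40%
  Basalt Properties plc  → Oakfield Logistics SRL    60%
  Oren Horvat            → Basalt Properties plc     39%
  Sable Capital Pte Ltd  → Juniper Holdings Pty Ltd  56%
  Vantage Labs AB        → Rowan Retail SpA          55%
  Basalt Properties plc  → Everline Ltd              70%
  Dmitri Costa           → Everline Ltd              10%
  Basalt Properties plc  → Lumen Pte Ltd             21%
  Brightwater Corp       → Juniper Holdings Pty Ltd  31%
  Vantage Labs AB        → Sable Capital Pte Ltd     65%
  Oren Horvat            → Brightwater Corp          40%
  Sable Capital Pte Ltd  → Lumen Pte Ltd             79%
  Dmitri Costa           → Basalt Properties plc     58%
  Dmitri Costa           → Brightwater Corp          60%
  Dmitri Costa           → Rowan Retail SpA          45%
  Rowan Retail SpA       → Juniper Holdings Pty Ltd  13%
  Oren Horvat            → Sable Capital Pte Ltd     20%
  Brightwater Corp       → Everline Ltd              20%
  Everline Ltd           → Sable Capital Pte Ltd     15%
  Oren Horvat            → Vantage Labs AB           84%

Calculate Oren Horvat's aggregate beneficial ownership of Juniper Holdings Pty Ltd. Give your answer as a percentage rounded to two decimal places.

63.15%

Oren reaches Juniper along 6 paths.
Via Brightwater: 40% × 31% = 12.4%.
Via Basalt → Everline → Sable: 39% × 70% × 15% × 56% = 2.2932%.
Via Brightwater → Everline → Sable: 40% × 20% × 15% × 56% = 0.672%.
Via Sable: 20% × 56% = 11.2%.
Via Vantage → Sable: 84% × 65% × 56% = 30.576%.
Via Vantage → Rowan: 84% × 55% × 13% = 6.006%.
Total: 12.4% + 2.2932% + 0.672% + 11.2% + 30.576% + 6.006% = 63.1472%.
Rounded: 63.15%.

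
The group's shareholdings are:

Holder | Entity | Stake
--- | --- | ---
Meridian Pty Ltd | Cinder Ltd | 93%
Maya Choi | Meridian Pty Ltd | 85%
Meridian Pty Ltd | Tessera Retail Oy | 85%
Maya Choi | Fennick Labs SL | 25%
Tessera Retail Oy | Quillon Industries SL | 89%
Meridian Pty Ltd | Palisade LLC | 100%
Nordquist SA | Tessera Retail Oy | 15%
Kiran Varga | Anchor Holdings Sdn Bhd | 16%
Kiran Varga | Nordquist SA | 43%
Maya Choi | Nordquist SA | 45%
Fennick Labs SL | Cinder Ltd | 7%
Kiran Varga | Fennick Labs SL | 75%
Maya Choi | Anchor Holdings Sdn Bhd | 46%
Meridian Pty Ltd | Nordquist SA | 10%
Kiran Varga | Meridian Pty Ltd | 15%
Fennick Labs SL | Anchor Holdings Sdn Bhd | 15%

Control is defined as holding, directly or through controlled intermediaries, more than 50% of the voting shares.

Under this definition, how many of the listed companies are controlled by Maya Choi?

Maya holds 85% of Meridian, so Maya controls Meridian.
Maya and Meridian together hold 45% + 10% = 55% of Nordquist, so Maya controls Nordquist.
Meridian holds 93% of Cinder, so Maya controls Cinder.
Nordquist and Meridian together hold 15% + 85% = 100% of Tessera, so Maya controls Tessera.
Meridian holds 100% of Palisade, so Maya controls Palisade.
Tessera holds 89% of Quillon, so Maya controls Quillon.
No other company's threshold is met.
Maya controls 6 companies.

6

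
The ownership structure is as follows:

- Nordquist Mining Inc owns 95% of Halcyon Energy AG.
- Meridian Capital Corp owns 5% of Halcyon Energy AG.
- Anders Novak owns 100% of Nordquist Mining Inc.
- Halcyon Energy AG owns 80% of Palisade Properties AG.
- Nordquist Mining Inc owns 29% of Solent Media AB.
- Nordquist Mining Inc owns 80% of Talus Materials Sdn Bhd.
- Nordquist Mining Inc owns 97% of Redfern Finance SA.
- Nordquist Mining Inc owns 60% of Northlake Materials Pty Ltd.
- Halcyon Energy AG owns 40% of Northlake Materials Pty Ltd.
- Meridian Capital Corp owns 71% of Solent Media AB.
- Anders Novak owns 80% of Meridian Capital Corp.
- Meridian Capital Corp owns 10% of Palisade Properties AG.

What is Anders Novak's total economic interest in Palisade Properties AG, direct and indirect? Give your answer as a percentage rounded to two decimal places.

Anders reaches Palisade along 3 paths.
Via Meridian: 80% × 10% = 8%.
Via Nordquist → Halcyon: 100% × 95% × 80% = 76%.
Via Meridian → Halcyon: 80% × 5% × 80% = 3.2%.
Total: 8% + 76% + 3.2% = 87.2%.
Rounded: 87.20%.

87.20%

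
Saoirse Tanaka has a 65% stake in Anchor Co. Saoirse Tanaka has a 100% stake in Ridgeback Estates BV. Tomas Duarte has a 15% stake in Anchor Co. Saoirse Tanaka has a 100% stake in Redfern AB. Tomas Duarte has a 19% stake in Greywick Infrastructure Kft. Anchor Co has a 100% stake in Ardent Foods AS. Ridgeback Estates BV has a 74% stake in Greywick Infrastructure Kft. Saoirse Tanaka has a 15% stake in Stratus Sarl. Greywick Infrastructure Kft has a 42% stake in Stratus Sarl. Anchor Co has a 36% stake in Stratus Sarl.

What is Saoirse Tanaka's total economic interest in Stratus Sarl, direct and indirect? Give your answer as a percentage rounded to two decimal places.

69.48%

Saoirse reaches Stratus along 3 paths.
Via Ridgeback → Greywick: 100% × 74% × 42% = 31.08%.
Via Anchor: 65% × 36% = 23.4%.
Direct stake: 15% = 15%.
Total: 31.08% + 23.4% + 15% = 69.48%.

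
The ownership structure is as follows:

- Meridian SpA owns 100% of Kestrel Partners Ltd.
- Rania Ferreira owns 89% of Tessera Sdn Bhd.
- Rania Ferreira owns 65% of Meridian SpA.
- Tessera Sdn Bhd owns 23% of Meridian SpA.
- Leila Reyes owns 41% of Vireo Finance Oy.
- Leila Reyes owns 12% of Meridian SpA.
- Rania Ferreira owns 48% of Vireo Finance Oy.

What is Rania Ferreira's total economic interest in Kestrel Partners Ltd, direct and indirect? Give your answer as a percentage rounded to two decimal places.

Rania reaches Kestrel along 2 paths.
Via Tessera → Meridian: 89% × 23% × 100% = 20.47%.
Via Meridian: 65% × 100% = 65%.
Total: 20.47% + 65% = 85.47%.

85.47%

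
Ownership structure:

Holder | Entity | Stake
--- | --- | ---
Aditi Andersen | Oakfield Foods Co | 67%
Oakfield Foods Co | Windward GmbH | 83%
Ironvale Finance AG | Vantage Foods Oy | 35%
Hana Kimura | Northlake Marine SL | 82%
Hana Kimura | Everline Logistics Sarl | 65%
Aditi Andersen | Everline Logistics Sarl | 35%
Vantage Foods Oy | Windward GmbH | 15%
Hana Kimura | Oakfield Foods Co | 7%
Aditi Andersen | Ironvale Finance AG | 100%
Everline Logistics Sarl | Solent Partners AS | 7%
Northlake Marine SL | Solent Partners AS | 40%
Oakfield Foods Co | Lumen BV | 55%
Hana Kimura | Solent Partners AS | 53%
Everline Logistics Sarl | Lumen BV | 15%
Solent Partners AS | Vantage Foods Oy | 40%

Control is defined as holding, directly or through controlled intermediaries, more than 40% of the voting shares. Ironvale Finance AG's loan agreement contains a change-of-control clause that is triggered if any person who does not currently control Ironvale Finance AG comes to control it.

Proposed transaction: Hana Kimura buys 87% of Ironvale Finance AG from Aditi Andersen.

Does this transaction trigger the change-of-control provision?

The purchase adds only to Hana's holdings (Aditi's stake shrinks), so Hana is the only person who could newly come to control Ironvale.
Hana holds 65% of Everline, so Hana controls Everline.
Hana holds 82% of Northlake, so Hana controls Northlake.
Hana and Northlake and Everline together hold 53% + 40% + 7% = 100% of Solent, so Hana controls Solent.
Neither Hana nor any entity Hana controls holds any voting interest in Ironvale.
So before the transaction, Hana does not control Ironvale.
After the purchase, Hana holds 87% of Ironvale directly, and Aditi's stake falls to 13%.
Hana holds 87% of Ironvale, so Hana controls Ironvale.
Hana did not control Ironvale before and does after, so the clause is triggered.

Yes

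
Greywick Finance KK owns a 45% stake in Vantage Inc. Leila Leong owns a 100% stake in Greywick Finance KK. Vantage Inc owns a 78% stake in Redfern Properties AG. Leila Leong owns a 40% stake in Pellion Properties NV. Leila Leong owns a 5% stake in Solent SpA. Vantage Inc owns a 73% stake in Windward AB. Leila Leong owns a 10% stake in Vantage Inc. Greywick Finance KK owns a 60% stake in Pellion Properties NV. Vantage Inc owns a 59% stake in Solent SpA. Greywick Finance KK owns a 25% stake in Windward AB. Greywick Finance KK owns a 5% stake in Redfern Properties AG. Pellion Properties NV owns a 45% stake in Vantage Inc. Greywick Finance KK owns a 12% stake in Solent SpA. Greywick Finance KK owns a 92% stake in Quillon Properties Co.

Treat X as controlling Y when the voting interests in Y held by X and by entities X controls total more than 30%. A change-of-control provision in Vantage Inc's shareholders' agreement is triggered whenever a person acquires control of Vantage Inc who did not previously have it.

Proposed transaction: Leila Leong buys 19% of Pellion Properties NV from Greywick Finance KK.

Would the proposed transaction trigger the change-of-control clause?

No

The purchase adds only to Leila's holdings (Greywick's stake shrinks), so Leila is the only person who could newly come to control Vantage.
Leila holds 100% of Greywick, so Leila controls Greywick.
Greywick and Leila together hold 60% + 40% = 100% of Pellion, so Leila controls Pellion.
Pellion and Leila and Greywick together hold 45% + 10% + 45% = 100% of Vantage, so Leila controls Vantage.
So Leila already controls Vantage before the transaction.
After the purchase, Leila's direct stake in Pellion rises to 40% + 19% = 59%, and Greywick's stake falls to 41%.
Leila controlled Vantage already, so this is not a new person acquiring control; every other person's position is unchanged or reduced.
No new person acquires control, so the clause is not triggered.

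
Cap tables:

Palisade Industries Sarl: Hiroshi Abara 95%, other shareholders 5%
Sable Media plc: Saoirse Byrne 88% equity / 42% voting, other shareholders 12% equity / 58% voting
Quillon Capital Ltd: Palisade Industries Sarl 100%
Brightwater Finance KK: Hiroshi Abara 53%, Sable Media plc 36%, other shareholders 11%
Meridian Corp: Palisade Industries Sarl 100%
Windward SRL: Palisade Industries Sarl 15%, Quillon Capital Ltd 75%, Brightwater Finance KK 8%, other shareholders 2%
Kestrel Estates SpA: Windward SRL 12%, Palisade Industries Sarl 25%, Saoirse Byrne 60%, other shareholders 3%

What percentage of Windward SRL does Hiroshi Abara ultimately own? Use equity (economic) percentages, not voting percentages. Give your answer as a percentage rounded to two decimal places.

89.74%

Hiroshi reaches Windward along 3 paths.
Via Palisade: 95% × 15% = 14.25%.
Via Palisade → Quillon: 95% × 100% × 75% = 71.25%.
Via Brightwater: 53% × 8% = 4.24%.
Total: 14.25% + 71.25% + 4.24% = 89.74%.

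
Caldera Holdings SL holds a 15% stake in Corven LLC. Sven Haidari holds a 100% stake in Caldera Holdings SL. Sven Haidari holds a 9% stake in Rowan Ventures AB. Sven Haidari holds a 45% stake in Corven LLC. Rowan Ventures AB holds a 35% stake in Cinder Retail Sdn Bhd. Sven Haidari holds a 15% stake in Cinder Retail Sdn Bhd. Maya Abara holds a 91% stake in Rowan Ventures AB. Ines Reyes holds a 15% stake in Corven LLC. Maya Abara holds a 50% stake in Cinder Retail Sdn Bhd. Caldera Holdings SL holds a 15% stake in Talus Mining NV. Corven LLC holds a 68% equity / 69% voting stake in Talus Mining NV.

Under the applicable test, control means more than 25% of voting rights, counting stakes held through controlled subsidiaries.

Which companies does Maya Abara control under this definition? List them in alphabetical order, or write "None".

Cinder Retail Sdn Bhd, Rowan Ventures AB

Maya holds 91% of Rowan, so Maya controls Rowan.
Rowan and Maya together hold 35% + 50% = 85% of Cinder, so Maya controls Cinder.
No other company's threshold is met.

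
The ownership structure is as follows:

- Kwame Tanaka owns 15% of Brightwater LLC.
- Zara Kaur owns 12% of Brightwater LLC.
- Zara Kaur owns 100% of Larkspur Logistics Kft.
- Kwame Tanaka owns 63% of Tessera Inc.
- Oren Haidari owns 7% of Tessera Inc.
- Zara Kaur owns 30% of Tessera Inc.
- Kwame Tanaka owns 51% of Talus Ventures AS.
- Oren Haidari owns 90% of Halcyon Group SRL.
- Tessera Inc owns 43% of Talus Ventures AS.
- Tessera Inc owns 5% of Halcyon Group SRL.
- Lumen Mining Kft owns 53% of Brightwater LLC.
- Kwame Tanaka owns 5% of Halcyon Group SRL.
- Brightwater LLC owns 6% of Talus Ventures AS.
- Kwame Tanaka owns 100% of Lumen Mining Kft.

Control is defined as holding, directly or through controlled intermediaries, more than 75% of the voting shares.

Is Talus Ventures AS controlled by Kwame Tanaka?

Kwame holds 100% of Lumen, so Kwame controls Lumen.
In Talus, Kwame's side holds only 51%, not > 75%.
So Kwame does not control Talus.

No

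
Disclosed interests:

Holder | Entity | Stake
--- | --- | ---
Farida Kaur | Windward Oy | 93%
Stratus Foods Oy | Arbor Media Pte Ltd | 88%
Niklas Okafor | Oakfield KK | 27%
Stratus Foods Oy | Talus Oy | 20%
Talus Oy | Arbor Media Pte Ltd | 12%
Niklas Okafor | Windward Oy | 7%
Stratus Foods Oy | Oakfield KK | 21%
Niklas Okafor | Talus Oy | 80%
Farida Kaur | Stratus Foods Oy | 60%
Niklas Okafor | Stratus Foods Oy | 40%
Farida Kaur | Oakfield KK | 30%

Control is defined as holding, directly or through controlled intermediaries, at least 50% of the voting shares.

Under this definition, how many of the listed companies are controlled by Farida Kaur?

Farida holds 60% of Stratus, so Farida controls Stratus.
Farida holds 93% of Windward, so Farida controls Windward.
Stratus holds 88% of Arbor, so Farida controls Arbor.
Stratus and Farida together hold 21% + 30% = 51% of Oakfield, so Farida controls Oakfield.
No other company's threshold is met.
Farida controls 4 companies.

4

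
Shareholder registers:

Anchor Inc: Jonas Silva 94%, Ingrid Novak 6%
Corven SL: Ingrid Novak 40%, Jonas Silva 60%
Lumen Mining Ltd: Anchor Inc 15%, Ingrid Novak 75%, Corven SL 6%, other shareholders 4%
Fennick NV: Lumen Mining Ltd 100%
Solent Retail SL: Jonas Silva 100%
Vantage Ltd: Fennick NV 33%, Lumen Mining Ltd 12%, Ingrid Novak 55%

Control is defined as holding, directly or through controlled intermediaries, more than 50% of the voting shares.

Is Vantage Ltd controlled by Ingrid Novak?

Yes

Ingrid holds 75% of Lumen, so Ingrid controls Lumen.
Lumen holds 100% of Fennick, so Ingrid controls Fennick.
Fennick and Lumen and Ingrid together hold 33% + 12% + 55% = 100% of Vantage, so Ingrid controls Vantage.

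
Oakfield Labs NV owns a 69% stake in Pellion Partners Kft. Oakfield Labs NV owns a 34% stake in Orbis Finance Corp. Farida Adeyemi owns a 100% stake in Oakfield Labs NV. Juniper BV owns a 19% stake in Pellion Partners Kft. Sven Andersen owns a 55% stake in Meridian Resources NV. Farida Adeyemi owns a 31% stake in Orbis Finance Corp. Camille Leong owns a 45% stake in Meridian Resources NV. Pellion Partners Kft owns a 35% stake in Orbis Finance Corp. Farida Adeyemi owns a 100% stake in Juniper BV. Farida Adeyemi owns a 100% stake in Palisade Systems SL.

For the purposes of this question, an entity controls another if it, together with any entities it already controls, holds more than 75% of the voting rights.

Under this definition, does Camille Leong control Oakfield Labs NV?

Camille's largest direct stake is 45% in Meridian, which does not meet the threshold, so Camille controls no company.
Neither Camille nor any entity Camille controls holds any voting interest in Oakfield.
So Camille does not control Oakfield.

No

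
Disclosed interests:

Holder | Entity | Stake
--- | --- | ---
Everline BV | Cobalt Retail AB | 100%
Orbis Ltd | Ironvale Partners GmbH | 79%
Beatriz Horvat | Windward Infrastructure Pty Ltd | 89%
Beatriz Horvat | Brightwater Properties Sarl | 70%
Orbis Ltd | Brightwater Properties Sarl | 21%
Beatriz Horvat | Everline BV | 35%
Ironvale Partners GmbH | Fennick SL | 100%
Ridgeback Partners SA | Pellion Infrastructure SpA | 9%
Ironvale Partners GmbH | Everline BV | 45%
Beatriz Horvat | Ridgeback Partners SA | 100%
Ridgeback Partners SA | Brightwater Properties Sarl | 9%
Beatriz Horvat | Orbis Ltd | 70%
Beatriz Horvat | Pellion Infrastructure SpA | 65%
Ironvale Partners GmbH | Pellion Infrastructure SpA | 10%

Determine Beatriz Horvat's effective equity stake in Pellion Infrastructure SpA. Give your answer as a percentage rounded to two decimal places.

79.53%

Beatriz reaches Pellion along 3 paths.
Via Orbis → Ironvale: 70% × 79% × 10% = 5.53%.
Direct stake: 65% = 65%.
Via Ridgeback: 100% × 9% = 9%.
Total: 5.53% + 65% + 9% = 79.53%.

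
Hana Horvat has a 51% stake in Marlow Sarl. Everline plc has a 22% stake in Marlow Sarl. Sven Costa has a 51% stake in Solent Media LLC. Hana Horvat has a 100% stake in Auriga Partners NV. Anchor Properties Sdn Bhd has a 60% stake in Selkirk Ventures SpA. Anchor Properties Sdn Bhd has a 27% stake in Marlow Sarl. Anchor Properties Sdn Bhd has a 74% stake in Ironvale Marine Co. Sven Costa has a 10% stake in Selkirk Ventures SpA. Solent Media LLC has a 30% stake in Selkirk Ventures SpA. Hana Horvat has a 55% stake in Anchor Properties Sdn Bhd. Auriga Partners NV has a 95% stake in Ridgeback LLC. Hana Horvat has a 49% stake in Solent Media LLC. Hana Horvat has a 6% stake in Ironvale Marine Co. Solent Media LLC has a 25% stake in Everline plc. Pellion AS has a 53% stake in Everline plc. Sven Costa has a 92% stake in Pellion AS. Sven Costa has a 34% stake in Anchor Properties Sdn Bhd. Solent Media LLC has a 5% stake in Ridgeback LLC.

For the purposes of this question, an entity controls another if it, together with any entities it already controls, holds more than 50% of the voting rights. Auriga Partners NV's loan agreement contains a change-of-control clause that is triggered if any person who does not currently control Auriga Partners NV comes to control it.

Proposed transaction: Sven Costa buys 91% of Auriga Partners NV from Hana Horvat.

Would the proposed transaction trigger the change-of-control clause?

The purchase adds only to Sven's holdings (Hana's stake shrinks), so Sven is the only person who could newly come to control Auriga.
Sven holds 92% of Pellion, so Sven controls Pellion.
Sven holds 51% of Solent, so Sven controls Solent.
Solent and Pellion together hold 25% + 53% = 78% of Everline, so Sven controls Everline.
Neither Sven nor any entity Sven controls holds any voting interest in Auriga.
So before the transaction, Sven does not control Auriga.
After the purchase, Sven holds 91% of Auriga directly, and Hana's stake falls to 9%.
Sven holds 91% of Auriga, so Sven controls Auriga.
Sven did not control Auriga before and does after, so the clause is triggered.

Yes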